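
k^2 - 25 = (k - 5)*(k + 5)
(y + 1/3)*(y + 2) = y^2 + 7*y/3 + 2/3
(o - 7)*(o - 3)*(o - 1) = o^3 - 11*o^2 + 31*o - 21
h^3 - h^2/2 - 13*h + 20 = (h - 5/2)*(h - 2)*(h + 4)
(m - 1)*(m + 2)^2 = m^3 + 3*m^2 - 4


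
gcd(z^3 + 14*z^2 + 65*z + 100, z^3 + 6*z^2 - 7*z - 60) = z^2 + 9*z + 20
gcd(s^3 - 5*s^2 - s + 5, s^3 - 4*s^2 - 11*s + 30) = s - 5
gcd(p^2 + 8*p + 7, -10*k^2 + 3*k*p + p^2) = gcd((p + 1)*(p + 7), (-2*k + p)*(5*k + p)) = 1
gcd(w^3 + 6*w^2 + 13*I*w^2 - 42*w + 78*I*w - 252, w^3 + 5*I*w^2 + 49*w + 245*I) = w + 7*I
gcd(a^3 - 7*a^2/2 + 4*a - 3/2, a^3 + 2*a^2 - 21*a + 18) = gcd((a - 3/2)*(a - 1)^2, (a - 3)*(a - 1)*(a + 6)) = a - 1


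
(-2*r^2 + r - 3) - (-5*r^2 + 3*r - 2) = 3*r^2 - 2*r - 1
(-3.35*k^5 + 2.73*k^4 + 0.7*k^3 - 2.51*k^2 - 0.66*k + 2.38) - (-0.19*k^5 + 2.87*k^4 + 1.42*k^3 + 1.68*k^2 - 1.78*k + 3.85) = -3.16*k^5 - 0.14*k^4 - 0.72*k^3 - 4.19*k^2 + 1.12*k - 1.47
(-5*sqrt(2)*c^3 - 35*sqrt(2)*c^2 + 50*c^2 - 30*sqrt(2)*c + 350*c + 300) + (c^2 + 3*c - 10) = -5*sqrt(2)*c^3 - 35*sqrt(2)*c^2 + 51*c^2 - 30*sqrt(2)*c + 353*c + 290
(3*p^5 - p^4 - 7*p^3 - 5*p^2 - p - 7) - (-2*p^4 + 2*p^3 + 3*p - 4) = 3*p^5 + p^4 - 9*p^3 - 5*p^2 - 4*p - 3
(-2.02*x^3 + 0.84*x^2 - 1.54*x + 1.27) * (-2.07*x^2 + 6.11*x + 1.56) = 4.1814*x^5 - 14.081*x^4 + 5.169*x^3 - 10.7279*x^2 + 5.3573*x + 1.9812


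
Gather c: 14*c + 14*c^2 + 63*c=14*c^2 + 77*c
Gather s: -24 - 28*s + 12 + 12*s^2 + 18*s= 12*s^2 - 10*s - 12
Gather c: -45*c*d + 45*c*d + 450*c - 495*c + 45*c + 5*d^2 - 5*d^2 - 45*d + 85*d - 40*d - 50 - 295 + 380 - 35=0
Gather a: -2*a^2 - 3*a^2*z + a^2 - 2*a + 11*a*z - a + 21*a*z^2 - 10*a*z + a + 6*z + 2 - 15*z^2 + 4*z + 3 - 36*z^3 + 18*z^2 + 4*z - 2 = a^2*(-3*z - 1) + a*(21*z^2 + z - 2) - 36*z^3 + 3*z^2 + 14*z + 3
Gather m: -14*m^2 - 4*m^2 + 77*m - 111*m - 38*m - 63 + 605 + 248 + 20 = -18*m^2 - 72*m + 810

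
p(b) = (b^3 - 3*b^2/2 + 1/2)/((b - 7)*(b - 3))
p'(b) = (3*b^2 - 3*b)/((b - 7)*(b - 3)) - (b^3 - 3*b^2/2 + 1/2)/((b - 7)*(b - 3)^2) - (b^3 - 3*b^2/2 + 1/2)/((b - 7)^2*(b - 3))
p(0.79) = 0.00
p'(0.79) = -0.03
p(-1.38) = -0.14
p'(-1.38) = 0.22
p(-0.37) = 0.01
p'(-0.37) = 0.07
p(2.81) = 13.62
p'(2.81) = 94.11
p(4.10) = -13.86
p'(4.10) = -4.13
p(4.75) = -18.75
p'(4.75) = -11.19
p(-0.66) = -0.02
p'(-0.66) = 0.11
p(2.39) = 1.99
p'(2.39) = 7.23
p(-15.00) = -9.37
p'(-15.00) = 0.87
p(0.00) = 0.02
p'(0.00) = 0.01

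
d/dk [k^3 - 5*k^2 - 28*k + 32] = 3*k^2 - 10*k - 28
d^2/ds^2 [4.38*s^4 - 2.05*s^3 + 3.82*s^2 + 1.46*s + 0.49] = 52.56*s^2 - 12.3*s + 7.64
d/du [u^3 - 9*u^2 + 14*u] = 3*u^2 - 18*u + 14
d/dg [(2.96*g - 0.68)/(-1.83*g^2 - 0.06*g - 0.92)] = (5.4168*g^2 - 2.4888*g - 2.764)/(3.3489*g^4 + 0.2196*g^3 + 3.3708*g^2 + 0.1104*g + 0.8464)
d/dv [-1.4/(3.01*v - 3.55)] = 4.214/(3.01*v - 3.55)^2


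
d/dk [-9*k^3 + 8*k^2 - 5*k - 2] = -27*k^2 + 16*k - 5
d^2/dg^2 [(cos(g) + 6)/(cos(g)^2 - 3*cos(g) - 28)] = (9*sin(g)^4*cos(g) + 27*sin(g)^4 - 660*sin(g)^2 + 607*cos(g)/2 + 30*cos(3*g) - cos(5*g)/2 + 357)/(sin(g)^2 + 3*cos(g) + 27)^3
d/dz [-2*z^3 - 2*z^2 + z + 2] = -6*z^2 - 4*z + 1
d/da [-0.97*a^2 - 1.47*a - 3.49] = -1.94*a - 1.47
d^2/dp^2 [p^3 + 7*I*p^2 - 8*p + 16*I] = 6*p + 14*I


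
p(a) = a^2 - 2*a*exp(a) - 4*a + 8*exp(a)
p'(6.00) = -2412.57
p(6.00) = -1601.72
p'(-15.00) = -34.00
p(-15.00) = 285.00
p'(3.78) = -64.79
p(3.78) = 18.45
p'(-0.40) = -0.24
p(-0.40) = 7.66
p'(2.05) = 14.86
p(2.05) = 26.30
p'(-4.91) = -13.70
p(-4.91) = 43.88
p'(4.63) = -328.94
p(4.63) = -126.25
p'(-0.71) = -1.77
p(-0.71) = 7.98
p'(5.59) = -1379.69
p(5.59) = -842.51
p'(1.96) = 14.69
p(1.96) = 24.97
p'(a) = -2*a*exp(a) + 2*a + 6*exp(a) - 4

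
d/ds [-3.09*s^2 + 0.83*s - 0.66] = 0.83 - 6.18*s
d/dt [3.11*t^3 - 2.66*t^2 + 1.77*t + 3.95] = 9.33*t^2 - 5.32*t + 1.77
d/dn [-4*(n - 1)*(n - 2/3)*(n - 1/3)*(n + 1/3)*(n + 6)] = -20*n^4 - 208*n^3/3 + 340*n^2/3 - 760*n/27 - 112/27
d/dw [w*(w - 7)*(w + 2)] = 3*w^2 - 10*w - 14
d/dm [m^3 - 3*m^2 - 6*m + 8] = 3*m^2 - 6*m - 6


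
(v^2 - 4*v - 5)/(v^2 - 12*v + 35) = (v + 1)/(v - 7)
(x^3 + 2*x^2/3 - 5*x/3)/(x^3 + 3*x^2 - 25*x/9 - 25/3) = 3*x*(x - 1)/(3*x^2 + 4*x - 15)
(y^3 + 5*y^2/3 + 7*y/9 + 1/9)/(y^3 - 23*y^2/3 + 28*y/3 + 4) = (3*y^2 + 4*y + 1)/(3*(y^2 - 8*y + 12))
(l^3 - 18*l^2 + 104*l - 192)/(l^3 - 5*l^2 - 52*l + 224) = (l - 6)/(l + 7)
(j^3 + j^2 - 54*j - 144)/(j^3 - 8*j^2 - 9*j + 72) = (j + 6)/(j - 3)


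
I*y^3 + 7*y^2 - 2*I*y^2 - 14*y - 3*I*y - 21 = (y - 3)*(y - 7*I)*(I*y + I)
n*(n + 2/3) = n^2 + 2*n/3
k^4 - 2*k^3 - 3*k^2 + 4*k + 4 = (k - 2)^2*(k + 1)^2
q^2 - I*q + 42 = (q - 7*I)*(q + 6*I)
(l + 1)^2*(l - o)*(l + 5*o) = l^4 + 4*l^3*o + 2*l^3 - 5*l^2*o^2 + 8*l^2*o + l^2 - 10*l*o^2 + 4*l*o - 5*o^2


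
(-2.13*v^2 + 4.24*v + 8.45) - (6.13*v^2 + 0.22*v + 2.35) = -8.26*v^2 + 4.02*v + 6.1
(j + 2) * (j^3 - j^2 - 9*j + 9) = j^4 + j^3 - 11*j^2 - 9*j + 18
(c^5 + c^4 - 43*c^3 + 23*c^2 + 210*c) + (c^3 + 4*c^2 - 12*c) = c^5 + c^4 - 42*c^3 + 27*c^2 + 198*c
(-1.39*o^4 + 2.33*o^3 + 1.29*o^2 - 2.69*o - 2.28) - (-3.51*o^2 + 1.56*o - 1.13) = -1.39*o^4 + 2.33*o^3 + 4.8*o^2 - 4.25*o - 1.15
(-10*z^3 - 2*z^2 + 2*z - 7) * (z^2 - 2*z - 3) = -10*z^5 + 18*z^4 + 36*z^3 - 5*z^2 + 8*z + 21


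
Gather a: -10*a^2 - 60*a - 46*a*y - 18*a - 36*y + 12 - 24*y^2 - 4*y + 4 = -10*a^2 + a*(-46*y - 78) - 24*y^2 - 40*y + 16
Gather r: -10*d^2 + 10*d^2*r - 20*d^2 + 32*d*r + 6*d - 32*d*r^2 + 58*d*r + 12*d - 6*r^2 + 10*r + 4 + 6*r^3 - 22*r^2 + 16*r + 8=-30*d^2 + 18*d + 6*r^3 + r^2*(-32*d - 28) + r*(10*d^2 + 90*d + 26) + 12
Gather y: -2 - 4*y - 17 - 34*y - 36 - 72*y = -110*y - 55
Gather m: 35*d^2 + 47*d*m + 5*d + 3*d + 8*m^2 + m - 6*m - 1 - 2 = 35*d^2 + 8*d + 8*m^2 + m*(47*d - 5) - 3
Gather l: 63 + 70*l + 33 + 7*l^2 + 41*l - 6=7*l^2 + 111*l + 90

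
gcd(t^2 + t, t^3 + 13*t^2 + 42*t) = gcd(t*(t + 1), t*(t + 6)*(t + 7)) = t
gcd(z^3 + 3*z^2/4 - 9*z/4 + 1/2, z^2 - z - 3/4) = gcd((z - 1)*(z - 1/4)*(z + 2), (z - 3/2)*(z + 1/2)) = 1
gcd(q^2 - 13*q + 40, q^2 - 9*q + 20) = q - 5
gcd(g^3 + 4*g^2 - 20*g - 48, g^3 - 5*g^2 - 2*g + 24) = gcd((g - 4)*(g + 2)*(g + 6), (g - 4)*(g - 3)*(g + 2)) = g^2 - 2*g - 8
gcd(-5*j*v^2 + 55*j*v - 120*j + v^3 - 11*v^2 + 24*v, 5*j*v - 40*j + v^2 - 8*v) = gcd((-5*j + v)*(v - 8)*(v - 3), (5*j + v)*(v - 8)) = v - 8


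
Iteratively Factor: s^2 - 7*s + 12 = (s - 3)*(s - 4)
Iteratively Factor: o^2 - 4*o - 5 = (o - 5)*(o + 1)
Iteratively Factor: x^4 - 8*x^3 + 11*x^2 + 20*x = (x - 4)*(x^3 - 4*x^2 - 5*x) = (x - 4)*(x + 1)*(x^2 - 5*x) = x*(x - 4)*(x + 1)*(x - 5)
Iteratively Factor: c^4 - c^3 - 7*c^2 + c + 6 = (c + 2)*(c^3 - 3*c^2 - c + 3) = (c - 3)*(c + 2)*(c^2 - 1) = (c - 3)*(c - 1)*(c + 2)*(c + 1)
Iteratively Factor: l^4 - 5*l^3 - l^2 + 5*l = (l - 1)*(l^3 - 4*l^2 - 5*l) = (l - 1)*(l + 1)*(l^2 - 5*l) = l*(l - 1)*(l + 1)*(l - 5)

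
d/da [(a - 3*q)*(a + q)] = 2*a - 2*q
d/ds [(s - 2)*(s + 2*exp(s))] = 2*s*exp(s) + 2*s - 2*exp(s) - 2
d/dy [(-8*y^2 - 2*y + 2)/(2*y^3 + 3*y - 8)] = 2*(8*y^4 + 4*y^3 - 18*y^2 + 64*y + 5)/(4*y^6 + 12*y^4 - 32*y^3 + 9*y^2 - 48*y + 64)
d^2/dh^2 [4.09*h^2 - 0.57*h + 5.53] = 8.18000000000000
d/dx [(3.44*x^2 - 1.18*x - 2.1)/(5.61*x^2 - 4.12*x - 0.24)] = (-7.553*x^2 + 21.9108*x - 8.3688)/(31.4721*x^4 - 46.2264*x^3 + 14.2816*x^2 + 1.9776*x + 0.0576)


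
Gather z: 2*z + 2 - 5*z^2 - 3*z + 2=-5*z^2 - z + 4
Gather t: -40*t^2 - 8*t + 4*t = -40*t^2 - 4*t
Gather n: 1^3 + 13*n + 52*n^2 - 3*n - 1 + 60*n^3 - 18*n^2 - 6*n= 60*n^3 + 34*n^2 + 4*n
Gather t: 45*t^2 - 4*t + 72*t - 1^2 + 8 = 45*t^2 + 68*t + 7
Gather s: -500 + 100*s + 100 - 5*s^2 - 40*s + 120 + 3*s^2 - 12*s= -2*s^2 + 48*s - 280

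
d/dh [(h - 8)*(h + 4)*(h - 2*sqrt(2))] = 3*h^2 - 8*h - 4*sqrt(2)*h - 32 + 8*sqrt(2)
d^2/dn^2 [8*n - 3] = 0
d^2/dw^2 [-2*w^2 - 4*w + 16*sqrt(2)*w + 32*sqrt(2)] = -4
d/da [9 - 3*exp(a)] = -3*exp(a)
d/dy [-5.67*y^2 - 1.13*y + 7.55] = -11.34*y - 1.13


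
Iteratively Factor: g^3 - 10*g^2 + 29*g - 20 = (g - 5)*(g^2 - 5*g + 4) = (g - 5)*(g - 1)*(g - 4)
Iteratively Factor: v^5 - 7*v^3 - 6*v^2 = (v)*(v^4 - 7*v^2 - 6*v) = v*(v + 1)*(v^3 - v^2 - 6*v) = v^2*(v + 1)*(v^2 - v - 6) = v^2*(v + 1)*(v + 2)*(v - 3)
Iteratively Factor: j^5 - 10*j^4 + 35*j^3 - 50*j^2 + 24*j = (j)*(j^4 - 10*j^3 + 35*j^2 - 50*j + 24) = j*(j - 4)*(j^3 - 6*j^2 + 11*j - 6) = j*(j - 4)*(j - 2)*(j^2 - 4*j + 3) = j*(j - 4)*(j - 2)*(j - 1)*(j - 3)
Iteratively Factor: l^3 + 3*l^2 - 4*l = (l - 1)*(l^2 + 4*l) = (l - 1)*(l + 4)*(l)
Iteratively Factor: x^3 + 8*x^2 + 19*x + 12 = (x + 1)*(x^2 + 7*x + 12) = (x + 1)*(x + 4)*(x + 3)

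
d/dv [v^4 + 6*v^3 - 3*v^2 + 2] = 2*v*(2*v^2 + 9*v - 3)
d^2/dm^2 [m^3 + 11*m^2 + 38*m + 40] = 6*m + 22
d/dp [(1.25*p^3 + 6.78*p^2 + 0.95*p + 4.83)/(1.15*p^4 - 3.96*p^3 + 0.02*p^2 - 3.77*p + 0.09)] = (-1.4375*p^6 - 15.594*p^5 + 23.5963*p^4 - 24.119*p^3 + 32.1383*p^2 + 1.0272*p + 18.2946)/(1.3225*p^8 - 9.108*p^7 + 15.7276*p^6 - 8.8294*p^5 + 30.0658*p^4 - 0.8636*p^3 + 14.2165*p^2 - 0.6786*p + 0.0081)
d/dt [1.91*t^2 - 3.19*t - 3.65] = 3.82*t - 3.19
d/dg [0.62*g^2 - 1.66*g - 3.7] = 1.24*g - 1.66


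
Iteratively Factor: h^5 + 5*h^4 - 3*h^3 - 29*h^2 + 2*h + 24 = (h + 4)*(h^4 + h^3 - 7*h^2 - h + 6) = (h + 1)*(h + 4)*(h^3 - 7*h + 6) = (h + 1)*(h + 3)*(h + 4)*(h^2 - 3*h + 2) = (h - 2)*(h + 1)*(h + 3)*(h + 4)*(h - 1)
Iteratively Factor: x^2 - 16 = (x - 4)*(x + 4)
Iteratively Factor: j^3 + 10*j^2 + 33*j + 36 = (j + 3)*(j^2 + 7*j + 12) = (j + 3)*(j + 4)*(j + 3)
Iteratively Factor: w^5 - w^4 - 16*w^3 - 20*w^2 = (w + 2)*(w^4 - 3*w^3 - 10*w^2) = w*(w + 2)*(w^3 - 3*w^2 - 10*w) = w*(w - 5)*(w + 2)*(w^2 + 2*w) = w*(w - 5)*(w + 2)^2*(w)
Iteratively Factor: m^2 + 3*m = (m + 3)*(m)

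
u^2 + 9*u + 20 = (u + 4)*(u + 5)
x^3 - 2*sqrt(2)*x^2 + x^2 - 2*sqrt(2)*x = x*(x + 1)*(x - 2*sqrt(2))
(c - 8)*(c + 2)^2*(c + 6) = c^4 + 2*c^3 - 52*c^2 - 200*c - 192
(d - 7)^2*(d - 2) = d^3 - 16*d^2 + 77*d - 98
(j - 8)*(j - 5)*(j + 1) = j^3 - 12*j^2 + 27*j + 40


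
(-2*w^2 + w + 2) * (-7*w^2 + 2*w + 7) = 14*w^4 - 11*w^3 - 26*w^2 + 11*w + 14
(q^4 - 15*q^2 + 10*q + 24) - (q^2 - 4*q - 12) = q^4 - 16*q^2 + 14*q + 36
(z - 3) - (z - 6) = 3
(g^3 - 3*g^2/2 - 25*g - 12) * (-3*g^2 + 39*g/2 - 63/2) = -3*g^5 + 24*g^4 + 57*g^3/4 - 1617*g^2/4 + 1107*g/2 + 378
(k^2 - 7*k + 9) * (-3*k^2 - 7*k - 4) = -3*k^4 + 14*k^3 + 18*k^2 - 35*k - 36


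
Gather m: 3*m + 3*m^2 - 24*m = 3*m^2 - 21*m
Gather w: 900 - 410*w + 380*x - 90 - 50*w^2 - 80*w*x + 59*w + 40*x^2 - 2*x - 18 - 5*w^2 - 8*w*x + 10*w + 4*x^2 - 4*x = -55*w^2 + w*(-88*x - 341) + 44*x^2 + 374*x + 792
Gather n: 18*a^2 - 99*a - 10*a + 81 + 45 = 18*a^2 - 109*a + 126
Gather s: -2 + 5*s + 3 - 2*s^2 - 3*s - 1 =-2*s^2 + 2*s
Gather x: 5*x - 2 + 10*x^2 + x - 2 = 10*x^2 + 6*x - 4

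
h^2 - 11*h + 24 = (h - 8)*(h - 3)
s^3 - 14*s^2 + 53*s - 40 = (s - 8)*(s - 5)*(s - 1)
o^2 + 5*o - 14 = (o - 2)*(o + 7)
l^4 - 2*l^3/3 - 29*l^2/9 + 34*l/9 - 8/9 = (l - 4/3)*(l - 1)*(l - 1/3)*(l + 2)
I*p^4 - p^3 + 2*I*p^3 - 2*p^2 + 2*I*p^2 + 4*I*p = p*(p + 2)*(p + 2*I)*(I*p + 1)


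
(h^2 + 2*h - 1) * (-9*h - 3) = -9*h^3 - 21*h^2 + 3*h + 3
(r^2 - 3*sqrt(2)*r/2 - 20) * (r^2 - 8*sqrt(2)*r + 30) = r^4 - 19*sqrt(2)*r^3/2 + 34*r^2 + 115*sqrt(2)*r - 600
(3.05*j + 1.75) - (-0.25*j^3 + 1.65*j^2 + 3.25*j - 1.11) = 0.25*j^3 - 1.65*j^2 - 0.2*j + 2.86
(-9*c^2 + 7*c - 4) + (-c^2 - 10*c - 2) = -10*c^2 - 3*c - 6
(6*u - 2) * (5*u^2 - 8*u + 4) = 30*u^3 - 58*u^2 + 40*u - 8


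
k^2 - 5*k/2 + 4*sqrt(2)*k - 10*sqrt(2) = (k - 5/2)*(k + 4*sqrt(2))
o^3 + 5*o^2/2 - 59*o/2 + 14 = (o - 4)*(o - 1/2)*(o + 7)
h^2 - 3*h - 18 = (h - 6)*(h + 3)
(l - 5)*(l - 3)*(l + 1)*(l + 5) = l^4 - 2*l^3 - 28*l^2 + 50*l + 75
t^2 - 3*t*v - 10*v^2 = (t - 5*v)*(t + 2*v)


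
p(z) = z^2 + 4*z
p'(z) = 2*z + 4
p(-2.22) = -3.95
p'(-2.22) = -0.44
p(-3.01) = -2.98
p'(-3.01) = -2.02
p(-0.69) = -2.28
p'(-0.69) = 2.62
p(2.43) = 15.62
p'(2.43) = 8.86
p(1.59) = 8.89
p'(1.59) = 7.18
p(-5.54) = 8.53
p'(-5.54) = -7.08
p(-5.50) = 8.25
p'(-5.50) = -7.00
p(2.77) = 18.75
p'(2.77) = 9.54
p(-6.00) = 12.00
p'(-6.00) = -8.00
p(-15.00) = 165.00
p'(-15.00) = -26.00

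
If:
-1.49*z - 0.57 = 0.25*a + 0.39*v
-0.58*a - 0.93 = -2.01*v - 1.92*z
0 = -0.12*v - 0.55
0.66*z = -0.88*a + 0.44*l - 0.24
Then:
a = -9.50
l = -14.84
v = -4.58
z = 2.41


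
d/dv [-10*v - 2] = -10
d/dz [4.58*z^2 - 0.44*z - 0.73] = 9.16*z - 0.44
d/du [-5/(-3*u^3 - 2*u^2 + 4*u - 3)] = 5*(-9*u^2 - 4*u + 4)/(3*u^3 + 2*u^2 - 4*u + 3)^2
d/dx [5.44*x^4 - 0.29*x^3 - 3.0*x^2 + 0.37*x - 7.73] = 21.76*x^3 - 0.87*x^2 - 6.0*x + 0.37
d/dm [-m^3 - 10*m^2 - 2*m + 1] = -3*m^2 - 20*m - 2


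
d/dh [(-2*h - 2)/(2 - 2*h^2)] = -1/(h^2 - 2*h + 1)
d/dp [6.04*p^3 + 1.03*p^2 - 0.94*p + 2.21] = 18.12*p^2 + 2.06*p - 0.94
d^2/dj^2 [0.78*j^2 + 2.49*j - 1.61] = 1.56000000000000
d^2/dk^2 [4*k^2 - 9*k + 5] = 8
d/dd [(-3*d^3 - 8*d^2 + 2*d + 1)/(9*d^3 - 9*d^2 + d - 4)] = (99*d^4 - 42*d^3 + 19*d^2 + 82*d - 9)/(81*d^6 - 162*d^5 + 99*d^4 - 90*d^3 + 73*d^2 - 8*d + 16)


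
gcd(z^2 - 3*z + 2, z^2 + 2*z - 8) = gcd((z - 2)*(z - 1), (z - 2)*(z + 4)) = z - 2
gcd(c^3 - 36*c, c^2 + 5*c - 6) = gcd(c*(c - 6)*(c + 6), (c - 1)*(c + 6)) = c + 6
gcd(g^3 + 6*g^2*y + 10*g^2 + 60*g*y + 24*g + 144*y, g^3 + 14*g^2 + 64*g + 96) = g^2 + 10*g + 24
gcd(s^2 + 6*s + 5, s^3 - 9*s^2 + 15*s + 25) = s + 1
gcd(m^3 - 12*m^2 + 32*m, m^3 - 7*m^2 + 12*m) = m^2 - 4*m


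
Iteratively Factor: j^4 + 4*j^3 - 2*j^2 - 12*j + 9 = (j + 3)*(j^3 + j^2 - 5*j + 3) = (j + 3)^2*(j^2 - 2*j + 1) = (j - 1)*(j + 3)^2*(j - 1)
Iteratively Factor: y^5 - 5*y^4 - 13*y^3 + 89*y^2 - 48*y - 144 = (y + 1)*(y^4 - 6*y^3 - 7*y^2 + 96*y - 144) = (y - 3)*(y + 1)*(y^3 - 3*y^2 - 16*y + 48) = (y - 4)*(y - 3)*(y + 1)*(y^2 + y - 12) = (y - 4)*(y - 3)*(y + 1)*(y + 4)*(y - 3)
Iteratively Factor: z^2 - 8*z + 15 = (z - 5)*(z - 3)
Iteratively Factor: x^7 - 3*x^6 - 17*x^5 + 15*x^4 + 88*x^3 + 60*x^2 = (x - 3)*(x^6 - 17*x^4 - 36*x^3 - 20*x^2) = (x - 3)*(x + 2)*(x^5 - 2*x^4 - 13*x^3 - 10*x^2) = (x - 3)*(x + 1)*(x + 2)*(x^4 - 3*x^3 - 10*x^2) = x*(x - 3)*(x + 1)*(x + 2)*(x^3 - 3*x^2 - 10*x) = x*(x - 5)*(x - 3)*(x + 1)*(x + 2)*(x^2 + 2*x) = x^2*(x - 5)*(x - 3)*(x + 1)*(x + 2)*(x + 2)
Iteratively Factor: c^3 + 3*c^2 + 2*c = (c + 2)*(c^2 + c) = c*(c + 2)*(c + 1)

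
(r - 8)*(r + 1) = r^2 - 7*r - 8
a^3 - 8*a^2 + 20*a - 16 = (a - 4)*(a - 2)^2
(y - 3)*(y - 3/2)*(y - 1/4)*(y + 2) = y^4 - 11*y^3/4 - 31*y^2/8 + 81*y/8 - 9/4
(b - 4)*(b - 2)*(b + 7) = b^3 + b^2 - 34*b + 56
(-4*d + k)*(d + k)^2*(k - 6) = -4*d^3*k + 24*d^3 - 7*d^2*k^2 + 42*d^2*k - 2*d*k^3 + 12*d*k^2 + k^4 - 6*k^3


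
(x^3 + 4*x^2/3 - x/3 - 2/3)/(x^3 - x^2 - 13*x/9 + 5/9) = 3*(3*x^2 + x - 2)/(9*x^2 - 18*x + 5)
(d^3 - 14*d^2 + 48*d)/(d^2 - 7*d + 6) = d*(d - 8)/(d - 1)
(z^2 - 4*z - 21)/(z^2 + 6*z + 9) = (z - 7)/(z + 3)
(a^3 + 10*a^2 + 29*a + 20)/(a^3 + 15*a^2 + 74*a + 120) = (a + 1)/(a + 6)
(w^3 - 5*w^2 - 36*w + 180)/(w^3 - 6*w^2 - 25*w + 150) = (w + 6)/(w + 5)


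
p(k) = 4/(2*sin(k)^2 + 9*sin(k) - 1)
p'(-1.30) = -0.09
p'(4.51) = 0.07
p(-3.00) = -1.79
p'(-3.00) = 6.72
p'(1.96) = 0.24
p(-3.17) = -5.39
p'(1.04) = -0.37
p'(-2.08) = 0.20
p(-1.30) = -0.51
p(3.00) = 12.91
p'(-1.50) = -0.02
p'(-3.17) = 66.05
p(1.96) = 0.44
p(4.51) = -0.51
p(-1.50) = -0.50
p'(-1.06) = -0.20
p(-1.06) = -0.55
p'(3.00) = 394.35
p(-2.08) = -0.55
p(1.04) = 0.48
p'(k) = 4*(-4*sin(k)*cos(k) - 9*cos(k))/(2*sin(k)^2 + 9*sin(k) - 1)^2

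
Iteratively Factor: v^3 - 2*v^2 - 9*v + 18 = (v - 2)*(v^2 - 9) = (v - 2)*(v + 3)*(v - 3)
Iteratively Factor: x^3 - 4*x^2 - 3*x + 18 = (x - 3)*(x^2 - x - 6) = (x - 3)*(x + 2)*(x - 3)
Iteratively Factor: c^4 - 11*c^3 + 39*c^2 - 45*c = (c)*(c^3 - 11*c^2 + 39*c - 45) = c*(c - 5)*(c^2 - 6*c + 9) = c*(c - 5)*(c - 3)*(c - 3)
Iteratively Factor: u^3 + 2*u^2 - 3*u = (u - 1)*(u^2 + 3*u) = (u - 1)*(u + 3)*(u)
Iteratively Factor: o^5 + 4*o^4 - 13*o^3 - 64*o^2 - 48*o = (o)*(o^4 + 4*o^3 - 13*o^2 - 64*o - 48) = o*(o - 4)*(o^3 + 8*o^2 + 19*o + 12) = o*(o - 4)*(o + 1)*(o^2 + 7*o + 12) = o*(o - 4)*(o + 1)*(o + 4)*(o + 3)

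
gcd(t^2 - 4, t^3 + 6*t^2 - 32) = t - 2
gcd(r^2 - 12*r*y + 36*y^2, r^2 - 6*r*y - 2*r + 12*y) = -r + 6*y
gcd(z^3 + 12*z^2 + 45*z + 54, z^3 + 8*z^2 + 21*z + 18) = z^2 + 6*z + 9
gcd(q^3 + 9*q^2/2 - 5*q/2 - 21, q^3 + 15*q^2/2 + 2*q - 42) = q^2 + 3*q/2 - 7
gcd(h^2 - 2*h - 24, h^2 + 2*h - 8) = h + 4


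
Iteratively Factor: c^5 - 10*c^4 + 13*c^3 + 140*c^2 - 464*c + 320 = (c - 4)*(c^4 - 6*c^3 - 11*c^2 + 96*c - 80) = (c - 4)*(c + 4)*(c^3 - 10*c^2 + 29*c - 20) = (c - 4)^2*(c + 4)*(c^2 - 6*c + 5) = (c - 5)*(c - 4)^2*(c + 4)*(c - 1)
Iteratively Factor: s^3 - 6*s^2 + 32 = (s - 4)*(s^2 - 2*s - 8) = (s - 4)*(s + 2)*(s - 4)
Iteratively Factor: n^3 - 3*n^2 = (n - 3)*(n^2) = n*(n - 3)*(n)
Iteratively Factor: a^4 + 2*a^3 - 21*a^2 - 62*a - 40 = (a + 4)*(a^3 - 2*a^2 - 13*a - 10) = (a + 1)*(a + 4)*(a^2 - 3*a - 10) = (a + 1)*(a + 2)*(a + 4)*(a - 5)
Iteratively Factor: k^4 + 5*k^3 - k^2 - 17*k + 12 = (k - 1)*(k^3 + 6*k^2 + 5*k - 12) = (k - 1)*(k + 4)*(k^2 + 2*k - 3) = (k - 1)*(k + 3)*(k + 4)*(k - 1)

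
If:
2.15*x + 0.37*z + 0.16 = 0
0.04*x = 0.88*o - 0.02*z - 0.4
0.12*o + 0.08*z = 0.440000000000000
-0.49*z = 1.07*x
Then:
No Solution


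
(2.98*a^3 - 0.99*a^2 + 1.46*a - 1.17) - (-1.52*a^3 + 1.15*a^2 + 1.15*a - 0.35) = 4.5*a^3 - 2.14*a^2 + 0.31*a - 0.82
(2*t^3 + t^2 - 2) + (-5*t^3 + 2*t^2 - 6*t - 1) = -3*t^3 + 3*t^2 - 6*t - 3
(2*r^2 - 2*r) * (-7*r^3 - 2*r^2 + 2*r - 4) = -14*r^5 + 10*r^4 + 8*r^3 - 12*r^2 + 8*r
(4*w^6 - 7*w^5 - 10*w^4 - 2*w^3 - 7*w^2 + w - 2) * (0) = 0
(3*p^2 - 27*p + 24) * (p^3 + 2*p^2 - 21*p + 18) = 3*p^5 - 21*p^4 - 93*p^3 + 669*p^2 - 990*p + 432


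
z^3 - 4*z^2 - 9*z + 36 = (z - 4)*(z - 3)*(z + 3)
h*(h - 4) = h^2 - 4*h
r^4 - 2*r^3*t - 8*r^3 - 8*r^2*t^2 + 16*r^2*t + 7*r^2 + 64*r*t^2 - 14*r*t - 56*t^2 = (r - 7)*(r - 1)*(r - 4*t)*(r + 2*t)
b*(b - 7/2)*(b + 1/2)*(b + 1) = b^4 - 2*b^3 - 19*b^2/4 - 7*b/4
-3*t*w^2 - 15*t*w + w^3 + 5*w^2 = w*(-3*t + w)*(w + 5)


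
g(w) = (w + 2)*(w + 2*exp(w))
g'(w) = w + (w + 2)*(2*exp(w) + 1) + 2*exp(w)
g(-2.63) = 1.57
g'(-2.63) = -3.21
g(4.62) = 1374.37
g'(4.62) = 1558.01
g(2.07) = 72.93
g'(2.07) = 86.50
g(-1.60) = -0.48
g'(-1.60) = -0.63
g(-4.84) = 13.70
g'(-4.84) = -7.71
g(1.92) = 61.00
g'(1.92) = 72.96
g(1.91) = 60.28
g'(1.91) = 72.14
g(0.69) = 12.58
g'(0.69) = 18.09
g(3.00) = 215.86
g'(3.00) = 249.03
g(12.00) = 4557302.16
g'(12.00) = 4882669.74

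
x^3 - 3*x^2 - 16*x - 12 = (x - 6)*(x + 1)*(x + 2)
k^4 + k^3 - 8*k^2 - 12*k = k*(k - 3)*(k + 2)^2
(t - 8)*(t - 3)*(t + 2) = t^3 - 9*t^2 + 2*t + 48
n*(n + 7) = n^2 + 7*n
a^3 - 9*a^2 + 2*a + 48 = (a - 8)*(a - 3)*(a + 2)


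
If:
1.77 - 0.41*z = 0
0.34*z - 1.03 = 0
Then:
No Solution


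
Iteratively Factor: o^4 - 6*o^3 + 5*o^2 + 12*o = (o - 3)*(o^3 - 3*o^2 - 4*o) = (o - 4)*(o - 3)*(o^2 + o) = o*(o - 4)*(o - 3)*(o + 1)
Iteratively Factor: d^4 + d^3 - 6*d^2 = (d)*(d^3 + d^2 - 6*d) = d*(d + 3)*(d^2 - 2*d) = d^2*(d + 3)*(d - 2)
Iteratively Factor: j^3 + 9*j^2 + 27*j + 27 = (j + 3)*(j^2 + 6*j + 9) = (j + 3)^2*(j + 3)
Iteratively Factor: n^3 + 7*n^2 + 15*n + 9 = (n + 3)*(n^2 + 4*n + 3) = (n + 1)*(n + 3)*(n + 3)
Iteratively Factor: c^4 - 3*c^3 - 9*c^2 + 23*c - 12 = (c - 1)*(c^3 - 2*c^2 - 11*c + 12) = (c - 4)*(c - 1)*(c^2 + 2*c - 3) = (c - 4)*(c - 1)*(c + 3)*(c - 1)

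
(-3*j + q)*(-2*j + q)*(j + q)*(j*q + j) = 6*j^4*q + 6*j^4 + j^3*q^2 + j^3*q - 4*j^2*q^3 - 4*j^2*q^2 + j*q^4 + j*q^3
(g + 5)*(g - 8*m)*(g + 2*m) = g^3 - 6*g^2*m + 5*g^2 - 16*g*m^2 - 30*g*m - 80*m^2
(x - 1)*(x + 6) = x^2 + 5*x - 6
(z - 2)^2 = z^2 - 4*z + 4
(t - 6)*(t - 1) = t^2 - 7*t + 6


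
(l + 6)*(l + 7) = l^2 + 13*l + 42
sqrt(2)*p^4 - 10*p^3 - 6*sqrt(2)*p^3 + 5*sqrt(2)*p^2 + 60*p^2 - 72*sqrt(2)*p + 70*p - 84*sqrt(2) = (p - 7)*(p - 3*sqrt(2))*(p - 2*sqrt(2))*(sqrt(2)*p + sqrt(2))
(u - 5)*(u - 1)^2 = u^3 - 7*u^2 + 11*u - 5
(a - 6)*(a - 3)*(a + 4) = a^3 - 5*a^2 - 18*a + 72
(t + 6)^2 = t^2 + 12*t + 36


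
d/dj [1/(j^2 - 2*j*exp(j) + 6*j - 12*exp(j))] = 2*(j*exp(j) - j + 7*exp(j) - 3)/(j^2 - 2*j*exp(j) + 6*j - 12*exp(j))^2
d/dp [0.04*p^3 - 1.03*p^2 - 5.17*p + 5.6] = 0.12*p^2 - 2.06*p - 5.17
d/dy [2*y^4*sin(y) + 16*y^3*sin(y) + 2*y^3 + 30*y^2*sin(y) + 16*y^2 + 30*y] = 2*y^4*cos(y) + 8*y^3*sin(y) + 16*y^3*cos(y) + 48*y^2*sin(y) + 30*y^2*cos(y) + 6*y^2 + 60*y*sin(y) + 32*y + 30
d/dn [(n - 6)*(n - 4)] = 2*n - 10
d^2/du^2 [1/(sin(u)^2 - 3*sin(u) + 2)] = (-4*sin(u)^3 + 5*sin(u)^2 + 10*sin(u) - 14)/((sin(u) - 2)^3*(sin(u) - 1)^2)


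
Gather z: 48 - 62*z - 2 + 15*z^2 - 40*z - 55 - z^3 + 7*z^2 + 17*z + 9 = -z^3 + 22*z^2 - 85*z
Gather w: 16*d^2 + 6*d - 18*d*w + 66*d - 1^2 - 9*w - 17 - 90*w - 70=16*d^2 + 72*d + w*(-18*d - 99) - 88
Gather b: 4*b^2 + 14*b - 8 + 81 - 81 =4*b^2 + 14*b - 8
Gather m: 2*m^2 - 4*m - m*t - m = 2*m^2 + m*(-t - 5)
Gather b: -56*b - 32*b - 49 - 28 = -88*b - 77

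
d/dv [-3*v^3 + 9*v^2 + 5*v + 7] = -9*v^2 + 18*v + 5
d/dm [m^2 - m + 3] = 2*m - 1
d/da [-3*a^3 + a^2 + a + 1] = -9*a^2 + 2*a + 1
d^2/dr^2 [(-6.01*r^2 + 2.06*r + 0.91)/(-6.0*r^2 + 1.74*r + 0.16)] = (-2.27373675443232e-13*r^4 - 22.8311999999996*r^3 - 161.9424*r^2 + 45.1368*r - 5.802712)/(216.0*r^6 - 187.92*r^5 + 37.2168*r^4 + 4.754376*r^3 - 0.992448*r^2 - 0.133632*r - 0.004096)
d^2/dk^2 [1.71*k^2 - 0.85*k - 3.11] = 3.42000000000000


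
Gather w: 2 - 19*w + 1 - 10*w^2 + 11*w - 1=-10*w^2 - 8*w + 2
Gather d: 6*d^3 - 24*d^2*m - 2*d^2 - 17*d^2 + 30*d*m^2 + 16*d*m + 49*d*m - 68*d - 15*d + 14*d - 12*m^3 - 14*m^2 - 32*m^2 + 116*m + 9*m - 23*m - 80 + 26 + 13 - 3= 6*d^3 + d^2*(-24*m - 19) + d*(30*m^2 + 65*m - 69) - 12*m^3 - 46*m^2 + 102*m - 44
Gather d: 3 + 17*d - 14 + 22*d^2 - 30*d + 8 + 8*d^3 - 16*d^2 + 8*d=8*d^3 + 6*d^2 - 5*d - 3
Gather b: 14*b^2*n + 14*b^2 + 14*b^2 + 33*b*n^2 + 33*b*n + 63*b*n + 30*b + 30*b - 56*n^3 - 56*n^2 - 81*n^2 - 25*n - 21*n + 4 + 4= b^2*(14*n + 28) + b*(33*n^2 + 96*n + 60) - 56*n^3 - 137*n^2 - 46*n + 8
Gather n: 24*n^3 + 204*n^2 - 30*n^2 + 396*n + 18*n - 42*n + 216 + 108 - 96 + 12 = 24*n^3 + 174*n^2 + 372*n + 240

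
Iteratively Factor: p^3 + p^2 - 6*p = (p - 2)*(p^2 + 3*p) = p*(p - 2)*(p + 3)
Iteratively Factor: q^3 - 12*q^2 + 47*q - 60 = (q - 4)*(q^2 - 8*q + 15) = (q - 4)*(q - 3)*(q - 5)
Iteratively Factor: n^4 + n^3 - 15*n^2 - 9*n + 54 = (n + 3)*(n^3 - 2*n^2 - 9*n + 18) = (n - 3)*(n + 3)*(n^2 + n - 6) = (n - 3)*(n + 3)^2*(n - 2)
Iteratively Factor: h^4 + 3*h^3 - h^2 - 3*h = (h + 3)*(h^3 - h) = h*(h + 3)*(h^2 - 1) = h*(h + 1)*(h + 3)*(h - 1)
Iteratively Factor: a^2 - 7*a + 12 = (a - 4)*(a - 3)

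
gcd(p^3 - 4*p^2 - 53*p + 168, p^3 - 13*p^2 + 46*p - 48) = p^2 - 11*p + 24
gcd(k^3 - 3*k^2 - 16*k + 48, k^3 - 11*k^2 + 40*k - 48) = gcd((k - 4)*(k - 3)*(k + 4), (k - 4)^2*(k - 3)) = k^2 - 7*k + 12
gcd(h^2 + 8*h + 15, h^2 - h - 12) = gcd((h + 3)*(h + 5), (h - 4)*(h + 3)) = h + 3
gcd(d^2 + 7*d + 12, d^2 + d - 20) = 1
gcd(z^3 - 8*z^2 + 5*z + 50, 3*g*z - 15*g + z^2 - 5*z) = z - 5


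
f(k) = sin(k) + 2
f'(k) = cos(k)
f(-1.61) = 1.00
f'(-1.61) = -0.04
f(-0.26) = 1.74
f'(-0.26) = 0.97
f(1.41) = 2.99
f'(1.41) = 0.16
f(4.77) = 1.00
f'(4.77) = 0.06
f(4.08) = 1.19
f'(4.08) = -0.59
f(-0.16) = 1.84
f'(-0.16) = 0.99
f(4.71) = 1.00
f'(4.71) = -0.00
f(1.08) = 2.88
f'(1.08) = 0.47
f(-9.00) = 1.59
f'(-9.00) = -0.91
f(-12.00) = 2.54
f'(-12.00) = 0.84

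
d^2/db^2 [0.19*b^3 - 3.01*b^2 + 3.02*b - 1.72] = 1.14*b - 6.02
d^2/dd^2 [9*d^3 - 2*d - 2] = 54*d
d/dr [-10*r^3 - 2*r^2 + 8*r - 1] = -30*r^2 - 4*r + 8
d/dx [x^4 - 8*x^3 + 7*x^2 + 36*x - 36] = 4*x^3 - 24*x^2 + 14*x + 36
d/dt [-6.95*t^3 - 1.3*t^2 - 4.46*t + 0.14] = -20.85*t^2 - 2.6*t - 4.46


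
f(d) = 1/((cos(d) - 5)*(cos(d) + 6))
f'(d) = sin(d)/((cos(d) - 5)*(cos(d) + 6)^2) + sin(d)/((cos(d) - 5)^2*(cos(d) + 6))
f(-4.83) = -0.03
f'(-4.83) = 0.00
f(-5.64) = -0.04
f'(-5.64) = 0.00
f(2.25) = -0.03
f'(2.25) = -0.00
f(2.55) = -0.03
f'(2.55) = -0.00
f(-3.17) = -0.03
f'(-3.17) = -0.00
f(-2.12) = -0.03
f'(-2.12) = 0.00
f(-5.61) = -0.03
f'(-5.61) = 0.00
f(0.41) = -0.04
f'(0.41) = 0.00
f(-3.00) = -0.03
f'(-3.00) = 0.00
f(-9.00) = -0.03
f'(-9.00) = 0.00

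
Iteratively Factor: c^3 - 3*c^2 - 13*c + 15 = (c + 3)*(c^2 - 6*c + 5) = (c - 1)*(c + 3)*(c - 5)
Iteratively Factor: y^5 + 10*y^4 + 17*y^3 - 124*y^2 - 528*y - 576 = (y + 4)*(y^4 + 6*y^3 - 7*y^2 - 96*y - 144) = (y + 3)*(y + 4)*(y^3 + 3*y^2 - 16*y - 48) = (y + 3)^2*(y + 4)*(y^2 - 16) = (y - 4)*(y + 3)^2*(y + 4)*(y + 4)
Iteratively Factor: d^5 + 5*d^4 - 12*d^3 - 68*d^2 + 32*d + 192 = (d - 3)*(d^4 + 8*d^3 + 12*d^2 - 32*d - 64) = (d - 3)*(d - 2)*(d^3 + 10*d^2 + 32*d + 32) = (d - 3)*(d - 2)*(d + 2)*(d^2 + 8*d + 16) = (d - 3)*(d - 2)*(d + 2)*(d + 4)*(d + 4)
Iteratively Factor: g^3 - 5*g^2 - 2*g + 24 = (g - 4)*(g^2 - g - 6) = (g - 4)*(g + 2)*(g - 3)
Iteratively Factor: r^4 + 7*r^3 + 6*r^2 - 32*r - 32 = (r + 4)*(r^3 + 3*r^2 - 6*r - 8) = (r + 1)*(r + 4)*(r^2 + 2*r - 8) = (r + 1)*(r + 4)^2*(r - 2)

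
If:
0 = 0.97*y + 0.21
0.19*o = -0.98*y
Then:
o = 1.12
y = -0.22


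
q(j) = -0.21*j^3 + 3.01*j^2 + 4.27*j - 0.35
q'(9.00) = 7.42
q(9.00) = 128.80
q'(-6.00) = -54.53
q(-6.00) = 127.75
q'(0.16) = 5.22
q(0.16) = 0.41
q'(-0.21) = 2.98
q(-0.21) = -1.11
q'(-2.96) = -19.07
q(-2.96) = 18.83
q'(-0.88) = -1.52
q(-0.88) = -1.63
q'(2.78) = 16.14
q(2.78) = 30.27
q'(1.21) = 10.63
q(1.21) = 8.85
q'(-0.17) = 3.23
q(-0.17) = -0.99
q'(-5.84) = -52.37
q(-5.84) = 119.20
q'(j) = -0.63*j^2 + 6.02*j + 4.27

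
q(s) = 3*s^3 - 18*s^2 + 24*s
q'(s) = 9*s^2 - 36*s + 24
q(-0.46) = -15.14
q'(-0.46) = 42.46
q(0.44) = 7.33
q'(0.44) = 9.90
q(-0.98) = -43.63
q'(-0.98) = 67.92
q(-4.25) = -657.42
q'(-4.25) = 339.56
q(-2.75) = -264.52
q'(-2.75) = 191.06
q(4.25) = 7.17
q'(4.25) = 33.56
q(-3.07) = -330.13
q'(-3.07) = 219.34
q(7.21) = 361.74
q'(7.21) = 232.30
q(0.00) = 0.00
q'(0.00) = 24.00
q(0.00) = 0.00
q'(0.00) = 24.00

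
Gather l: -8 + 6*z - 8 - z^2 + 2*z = -z^2 + 8*z - 16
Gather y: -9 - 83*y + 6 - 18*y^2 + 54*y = -18*y^2 - 29*y - 3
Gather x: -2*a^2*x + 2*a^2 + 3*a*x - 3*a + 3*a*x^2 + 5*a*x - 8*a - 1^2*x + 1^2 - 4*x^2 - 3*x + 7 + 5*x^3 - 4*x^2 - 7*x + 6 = 2*a^2 - 11*a + 5*x^3 + x^2*(3*a - 8) + x*(-2*a^2 + 8*a - 11) + 14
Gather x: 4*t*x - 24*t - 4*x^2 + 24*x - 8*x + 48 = -24*t - 4*x^2 + x*(4*t + 16) + 48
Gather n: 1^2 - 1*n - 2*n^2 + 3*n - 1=-2*n^2 + 2*n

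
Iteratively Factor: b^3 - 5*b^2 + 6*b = (b)*(b^2 - 5*b + 6) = b*(b - 3)*(b - 2)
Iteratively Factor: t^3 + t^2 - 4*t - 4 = (t - 2)*(t^2 + 3*t + 2) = (t - 2)*(t + 2)*(t + 1)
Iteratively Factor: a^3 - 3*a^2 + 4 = (a + 1)*(a^2 - 4*a + 4) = (a - 2)*(a + 1)*(a - 2)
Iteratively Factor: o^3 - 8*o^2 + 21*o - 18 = (o - 2)*(o^2 - 6*o + 9) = (o - 3)*(o - 2)*(o - 3)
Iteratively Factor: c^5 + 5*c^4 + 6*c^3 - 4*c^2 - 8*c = (c + 2)*(c^4 + 3*c^3 - 4*c) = (c - 1)*(c + 2)*(c^3 + 4*c^2 + 4*c) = c*(c - 1)*(c + 2)*(c^2 + 4*c + 4) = c*(c - 1)*(c + 2)^2*(c + 2)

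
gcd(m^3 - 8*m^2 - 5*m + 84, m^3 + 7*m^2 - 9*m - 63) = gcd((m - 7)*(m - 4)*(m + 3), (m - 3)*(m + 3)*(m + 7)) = m + 3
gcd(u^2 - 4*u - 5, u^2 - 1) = u + 1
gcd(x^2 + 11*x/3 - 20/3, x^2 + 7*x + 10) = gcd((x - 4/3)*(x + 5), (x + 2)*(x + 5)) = x + 5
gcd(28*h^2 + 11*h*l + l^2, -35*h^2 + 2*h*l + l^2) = 7*h + l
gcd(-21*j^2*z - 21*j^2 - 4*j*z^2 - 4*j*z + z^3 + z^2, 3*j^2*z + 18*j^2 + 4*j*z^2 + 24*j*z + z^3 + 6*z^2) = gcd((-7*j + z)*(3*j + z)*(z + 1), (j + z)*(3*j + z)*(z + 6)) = 3*j + z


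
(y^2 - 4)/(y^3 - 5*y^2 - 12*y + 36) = (y + 2)/(y^2 - 3*y - 18)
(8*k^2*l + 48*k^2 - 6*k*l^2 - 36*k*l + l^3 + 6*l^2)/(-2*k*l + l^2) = -4*k - 24*k/l + l + 6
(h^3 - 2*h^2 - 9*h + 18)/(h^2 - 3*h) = h + 1 - 6/h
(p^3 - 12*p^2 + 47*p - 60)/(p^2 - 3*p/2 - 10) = 2*(p^2 - 8*p + 15)/(2*p + 5)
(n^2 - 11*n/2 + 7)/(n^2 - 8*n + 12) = (n - 7/2)/(n - 6)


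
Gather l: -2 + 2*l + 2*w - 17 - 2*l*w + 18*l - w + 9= l*(20 - 2*w) + w - 10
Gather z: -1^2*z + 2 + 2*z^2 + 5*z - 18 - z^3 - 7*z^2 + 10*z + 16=-z^3 - 5*z^2 + 14*z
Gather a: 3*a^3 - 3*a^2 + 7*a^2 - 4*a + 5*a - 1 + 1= 3*a^3 + 4*a^2 + a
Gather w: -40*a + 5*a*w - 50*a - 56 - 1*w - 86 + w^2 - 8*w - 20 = -90*a + w^2 + w*(5*a - 9) - 162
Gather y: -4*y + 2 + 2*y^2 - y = 2*y^2 - 5*y + 2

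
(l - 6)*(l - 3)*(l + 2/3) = l^3 - 25*l^2/3 + 12*l + 12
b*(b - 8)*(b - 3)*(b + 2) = b^4 - 9*b^3 + 2*b^2 + 48*b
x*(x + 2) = x^2 + 2*x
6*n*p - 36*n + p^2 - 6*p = (6*n + p)*(p - 6)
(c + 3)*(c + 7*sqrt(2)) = c^2 + 3*c + 7*sqrt(2)*c + 21*sqrt(2)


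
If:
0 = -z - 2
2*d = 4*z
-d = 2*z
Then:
No Solution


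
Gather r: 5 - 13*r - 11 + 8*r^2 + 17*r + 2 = 8*r^2 + 4*r - 4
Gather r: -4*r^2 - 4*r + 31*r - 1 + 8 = -4*r^2 + 27*r + 7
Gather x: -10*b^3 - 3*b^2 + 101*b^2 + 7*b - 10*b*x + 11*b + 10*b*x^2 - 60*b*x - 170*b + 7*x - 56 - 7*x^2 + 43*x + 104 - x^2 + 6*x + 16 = -10*b^3 + 98*b^2 - 152*b + x^2*(10*b - 8) + x*(56 - 70*b) + 64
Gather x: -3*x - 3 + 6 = 3 - 3*x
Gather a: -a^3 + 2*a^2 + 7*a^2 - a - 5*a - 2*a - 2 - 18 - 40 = -a^3 + 9*a^2 - 8*a - 60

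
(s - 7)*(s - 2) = s^2 - 9*s + 14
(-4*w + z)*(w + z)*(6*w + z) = -24*w^3 - 22*w^2*z + 3*w*z^2 + z^3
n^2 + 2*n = n*(n + 2)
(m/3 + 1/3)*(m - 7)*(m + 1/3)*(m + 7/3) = m^4/3 - 10*m^3/9 - 200*m^2/27 - 70*m/9 - 49/27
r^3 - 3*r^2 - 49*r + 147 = (r - 7)*(r - 3)*(r + 7)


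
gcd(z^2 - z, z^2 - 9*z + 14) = 1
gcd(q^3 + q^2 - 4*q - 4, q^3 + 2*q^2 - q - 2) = q^2 + 3*q + 2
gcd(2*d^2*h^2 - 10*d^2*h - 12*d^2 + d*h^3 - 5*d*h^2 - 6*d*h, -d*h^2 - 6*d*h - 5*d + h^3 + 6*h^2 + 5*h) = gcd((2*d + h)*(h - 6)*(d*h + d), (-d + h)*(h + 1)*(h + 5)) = h + 1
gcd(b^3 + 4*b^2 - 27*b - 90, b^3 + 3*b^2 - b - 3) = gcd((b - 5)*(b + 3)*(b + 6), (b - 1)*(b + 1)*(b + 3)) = b + 3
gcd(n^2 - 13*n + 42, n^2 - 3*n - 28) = n - 7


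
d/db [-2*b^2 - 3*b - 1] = -4*b - 3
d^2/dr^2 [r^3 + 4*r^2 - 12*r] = 6*r + 8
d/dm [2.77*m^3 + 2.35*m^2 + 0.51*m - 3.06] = 8.31*m^2 + 4.7*m + 0.51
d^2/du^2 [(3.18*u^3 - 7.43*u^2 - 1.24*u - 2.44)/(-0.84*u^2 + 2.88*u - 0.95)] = (-3.5527136788005e-15*u^5 + 1.4210854715202e-14*u^4 - 9.97790400000002*u^3 + 26.958024*u^2 - 58.573908*u + 56.778862)/(0.592704*u^6 - 6.096384*u^5 + 22.912848*u^4 - 37.677312*u^3 + 25.91334*u^2 - 7.7976*u + 0.857375)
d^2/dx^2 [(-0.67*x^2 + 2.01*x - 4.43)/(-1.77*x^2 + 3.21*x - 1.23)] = (-4.98078*x^3 + 74.52054*x^2 - 124.76376*x + 58.16034)/(5.545233*x^6 - 30.169827*x^5 + 66.275172*x^4 - 75.007107*x^3 + 46.055628*x^2 - 14.569227*x + 1.860867)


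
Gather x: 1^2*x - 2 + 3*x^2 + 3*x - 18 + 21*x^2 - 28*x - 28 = 24*x^2 - 24*x - 48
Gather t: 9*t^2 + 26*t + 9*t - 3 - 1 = 9*t^2 + 35*t - 4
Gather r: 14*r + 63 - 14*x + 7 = 14*r - 14*x + 70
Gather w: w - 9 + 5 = w - 4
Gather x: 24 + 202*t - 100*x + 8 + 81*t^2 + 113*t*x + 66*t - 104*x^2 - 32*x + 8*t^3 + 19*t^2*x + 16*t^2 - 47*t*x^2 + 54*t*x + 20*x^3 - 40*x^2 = 8*t^3 + 97*t^2 + 268*t + 20*x^3 + x^2*(-47*t - 144) + x*(19*t^2 + 167*t - 132) + 32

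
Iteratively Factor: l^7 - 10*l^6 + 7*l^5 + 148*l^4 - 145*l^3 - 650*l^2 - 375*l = (l - 5)*(l^6 - 5*l^5 - 18*l^4 + 58*l^3 + 145*l^2 + 75*l) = (l - 5)*(l + 3)*(l^5 - 8*l^4 + 6*l^3 + 40*l^2 + 25*l) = (l - 5)*(l + 1)*(l + 3)*(l^4 - 9*l^3 + 15*l^2 + 25*l) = (l - 5)^2*(l + 1)*(l + 3)*(l^3 - 4*l^2 - 5*l) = (l - 5)^2*(l + 1)^2*(l + 3)*(l^2 - 5*l) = l*(l - 5)^2*(l + 1)^2*(l + 3)*(l - 5)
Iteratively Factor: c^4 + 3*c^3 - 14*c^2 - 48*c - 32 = (c + 1)*(c^3 + 2*c^2 - 16*c - 32) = (c - 4)*(c + 1)*(c^2 + 6*c + 8) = (c - 4)*(c + 1)*(c + 2)*(c + 4)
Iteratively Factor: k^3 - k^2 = (k - 1)*(k^2) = k*(k - 1)*(k)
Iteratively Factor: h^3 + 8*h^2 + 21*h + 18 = (h + 3)*(h^2 + 5*h + 6) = (h + 3)^2*(h + 2)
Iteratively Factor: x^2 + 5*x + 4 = (x + 4)*(x + 1)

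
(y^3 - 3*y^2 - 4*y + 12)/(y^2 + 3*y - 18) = (y^2 - 4)/(y + 6)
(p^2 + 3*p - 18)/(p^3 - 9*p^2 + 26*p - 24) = (p + 6)/(p^2 - 6*p + 8)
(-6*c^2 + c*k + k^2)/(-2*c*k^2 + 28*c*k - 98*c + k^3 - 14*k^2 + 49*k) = (3*c + k)/(k^2 - 14*k + 49)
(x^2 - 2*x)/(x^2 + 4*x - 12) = x/(x + 6)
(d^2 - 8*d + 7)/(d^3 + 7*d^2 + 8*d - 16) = (d - 7)/(d^2 + 8*d + 16)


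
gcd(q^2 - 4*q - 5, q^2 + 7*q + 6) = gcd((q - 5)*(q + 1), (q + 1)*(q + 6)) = q + 1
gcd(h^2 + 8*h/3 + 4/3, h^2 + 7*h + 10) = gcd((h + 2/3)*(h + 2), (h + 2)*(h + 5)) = h + 2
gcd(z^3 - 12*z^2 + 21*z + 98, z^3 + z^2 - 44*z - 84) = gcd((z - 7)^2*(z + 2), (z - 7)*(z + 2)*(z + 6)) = z^2 - 5*z - 14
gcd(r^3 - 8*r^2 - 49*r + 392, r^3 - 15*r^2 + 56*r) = r^2 - 15*r + 56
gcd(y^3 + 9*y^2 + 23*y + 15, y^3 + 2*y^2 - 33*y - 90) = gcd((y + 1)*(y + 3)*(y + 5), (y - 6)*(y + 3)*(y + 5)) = y^2 + 8*y + 15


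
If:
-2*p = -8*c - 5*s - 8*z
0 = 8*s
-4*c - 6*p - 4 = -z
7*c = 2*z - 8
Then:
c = -192/217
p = 16/217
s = 0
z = 28/31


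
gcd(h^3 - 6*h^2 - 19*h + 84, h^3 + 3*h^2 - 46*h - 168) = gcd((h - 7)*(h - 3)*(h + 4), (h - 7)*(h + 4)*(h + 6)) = h^2 - 3*h - 28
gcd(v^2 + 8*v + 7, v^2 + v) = v + 1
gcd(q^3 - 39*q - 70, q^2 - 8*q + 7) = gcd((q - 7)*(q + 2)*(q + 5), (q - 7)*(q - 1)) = q - 7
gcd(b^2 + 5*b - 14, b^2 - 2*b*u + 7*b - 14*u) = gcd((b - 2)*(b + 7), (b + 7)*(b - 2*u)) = b + 7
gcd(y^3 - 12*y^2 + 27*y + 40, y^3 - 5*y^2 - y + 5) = y^2 - 4*y - 5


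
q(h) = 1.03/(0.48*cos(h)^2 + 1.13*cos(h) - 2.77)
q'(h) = 1.03*(0.96*sin(h)*cos(h) + 1.13*sin(h))/(0.48*cos(h)^2 + 1.13*cos(h) - 2.77)^2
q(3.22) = -0.30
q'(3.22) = -0.00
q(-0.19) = -0.86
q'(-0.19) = -0.28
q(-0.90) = -0.55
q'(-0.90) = -0.39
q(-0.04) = -0.89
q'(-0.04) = -0.06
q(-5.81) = -0.74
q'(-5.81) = 0.49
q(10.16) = -0.31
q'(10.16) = -0.03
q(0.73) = -0.62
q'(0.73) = 0.46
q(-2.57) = -0.30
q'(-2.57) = -0.02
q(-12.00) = -0.70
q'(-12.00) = 0.49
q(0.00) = -0.89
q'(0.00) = 0.00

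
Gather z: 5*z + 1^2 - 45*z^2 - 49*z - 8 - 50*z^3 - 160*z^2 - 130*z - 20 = -50*z^3 - 205*z^2 - 174*z - 27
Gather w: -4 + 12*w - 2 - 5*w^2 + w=-5*w^2 + 13*w - 6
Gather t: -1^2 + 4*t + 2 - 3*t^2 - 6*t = -3*t^2 - 2*t + 1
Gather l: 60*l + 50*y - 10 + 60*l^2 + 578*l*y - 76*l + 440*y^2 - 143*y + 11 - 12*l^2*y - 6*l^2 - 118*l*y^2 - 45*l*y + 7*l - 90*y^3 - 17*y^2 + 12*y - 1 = l^2*(54 - 12*y) + l*(-118*y^2 + 533*y - 9) - 90*y^3 + 423*y^2 - 81*y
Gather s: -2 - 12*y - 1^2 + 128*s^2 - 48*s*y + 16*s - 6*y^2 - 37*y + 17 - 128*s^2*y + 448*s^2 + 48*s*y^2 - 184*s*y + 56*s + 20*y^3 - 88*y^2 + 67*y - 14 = s^2*(576 - 128*y) + s*(48*y^2 - 232*y + 72) + 20*y^3 - 94*y^2 + 18*y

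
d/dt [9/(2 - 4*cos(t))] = -9*sin(t)/(2*cos(t) - 1)^2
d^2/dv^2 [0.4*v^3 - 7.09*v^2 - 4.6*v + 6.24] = 2.4*v - 14.18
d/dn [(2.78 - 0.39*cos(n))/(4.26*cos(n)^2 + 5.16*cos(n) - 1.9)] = (-1.6614*cos(n)^2 + 23.6856*cos(n) + 13.6038)*sin(n)/(18.1476*cos(n)^4 + 43.9632*cos(n)^3 + 10.4376*cos(n)^2 - 19.608*cos(n) + 3.61)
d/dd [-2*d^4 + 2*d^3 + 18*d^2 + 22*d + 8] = -8*d^3 + 6*d^2 + 36*d + 22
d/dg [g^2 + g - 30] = 2*g + 1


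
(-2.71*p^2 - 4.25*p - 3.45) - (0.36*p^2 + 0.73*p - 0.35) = -3.07*p^2 - 4.98*p - 3.1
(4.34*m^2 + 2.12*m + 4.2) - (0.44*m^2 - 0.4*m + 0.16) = 3.9*m^2 + 2.52*m + 4.04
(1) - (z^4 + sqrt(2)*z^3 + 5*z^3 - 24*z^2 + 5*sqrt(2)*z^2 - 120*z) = -z^4 - 5*z^3 - sqrt(2)*z^3 - 5*sqrt(2)*z^2 + 24*z^2 + 120*z + 1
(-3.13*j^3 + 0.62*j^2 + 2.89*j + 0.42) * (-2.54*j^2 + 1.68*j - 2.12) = 7.9502*j^5 - 6.8332*j^4 + 0.3366*j^3 + 2.474*j^2 - 5.4212*j - 0.8904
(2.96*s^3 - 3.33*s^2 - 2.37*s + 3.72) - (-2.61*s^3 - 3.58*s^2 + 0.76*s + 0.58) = 5.57*s^3 + 0.25*s^2 - 3.13*s + 3.14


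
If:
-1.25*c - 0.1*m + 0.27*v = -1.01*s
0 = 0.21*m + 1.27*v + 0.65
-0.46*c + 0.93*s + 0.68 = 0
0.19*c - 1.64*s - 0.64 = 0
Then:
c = 0.90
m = -10.73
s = -0.29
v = 1.26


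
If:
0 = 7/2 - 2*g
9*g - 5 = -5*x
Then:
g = 7/4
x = -43/20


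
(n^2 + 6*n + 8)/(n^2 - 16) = (n + 2)/(n - 4)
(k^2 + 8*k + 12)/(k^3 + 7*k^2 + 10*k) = (k + 6)/(k*(k + 5))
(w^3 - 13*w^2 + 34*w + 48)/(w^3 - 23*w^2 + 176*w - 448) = (w^2 - 5*w - 6)/(w^2 - 15*w + 56)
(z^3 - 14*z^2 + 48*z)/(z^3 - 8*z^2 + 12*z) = (z - 8)/(z - 2)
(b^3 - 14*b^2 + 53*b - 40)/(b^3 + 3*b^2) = (b^3 - 14*b^2 + 53*b - 40)/(b^2*(b + 3))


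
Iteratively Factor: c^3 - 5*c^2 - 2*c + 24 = (c - 3)*(c^2 - 2*c - 8) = (c - 3)*(c + 2)*(c - 4)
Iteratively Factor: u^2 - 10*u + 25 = (u - 5)*(u - 5)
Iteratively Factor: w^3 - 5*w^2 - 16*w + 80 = (w - 4)*(w^2 - w - 20) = (w - 4)*(w + 4)*(w - 5)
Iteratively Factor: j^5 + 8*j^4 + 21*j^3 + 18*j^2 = (j + 2)*(j^4 + 6*j^3 + 9*j^2) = (j + 2)*(j + 3)*(j^3 + 3*j^2) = j*(j + 2)*(j + 3)*(j^2 + 3*j) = j^2*(j + 2)*(j + 3)*(j + 3)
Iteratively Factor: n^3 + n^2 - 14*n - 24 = (n + 3)*(n^2 - 2*n - 8) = (n + 2)*(n + 3)*(n - 4)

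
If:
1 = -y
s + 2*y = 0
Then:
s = 2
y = -1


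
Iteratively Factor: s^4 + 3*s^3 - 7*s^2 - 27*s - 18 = (s + 3)*(s^3 - 7*s - 6) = (s - 3)*(s + 3)*(s^2 + 3*s + 2) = (s - 3)*(s + 1)*(s + 3)*(s + 2)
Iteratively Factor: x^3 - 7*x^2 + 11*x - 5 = (x - 5)*(x^2 - 2*x + 1) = (x - 5)*(x - 1)*(x - 1)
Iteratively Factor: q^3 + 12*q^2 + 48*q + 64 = (q + 4)*(q^2 + 8*q + 16) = (q + 4)^2*(q + 4)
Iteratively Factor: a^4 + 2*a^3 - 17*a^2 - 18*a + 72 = (a + 4)*(a^3 - 2*a^2 - 9*a + 18) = (a - 3)*(a + 4)*(a^2 + a - 6) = (a - 3)*(a - 2)*(a + 4)*(a + 3)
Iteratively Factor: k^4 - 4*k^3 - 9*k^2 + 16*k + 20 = (k - 5)*(k^3 + k^2 - 4*k - 4) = (k - 5)*(k - 2)*(k^2 + 3*k + 2) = (k - 5)*(k - 2)*(k + 1)*(k + 2)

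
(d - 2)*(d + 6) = d^2 + 4*d - 12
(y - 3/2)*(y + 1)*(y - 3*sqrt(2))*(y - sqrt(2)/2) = y^4 - 7*sqrt(2)*y^3/2 - y^3/2 + 3*y^2/2 + 7*sqrt(2)*y^2/4 - 3*y/2 + 21*sqrt(2)*y/4 - 9/2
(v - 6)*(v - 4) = v^2 - 10*v + 24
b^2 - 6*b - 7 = (b - 7)*(b + 1)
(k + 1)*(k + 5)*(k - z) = k^3 - k^2*z + 6*k^2 - 6*k*z + 5*k - 5*z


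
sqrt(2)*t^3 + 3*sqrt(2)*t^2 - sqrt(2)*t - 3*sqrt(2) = (t - 1)*(t + 3)*(sqrt(2)*t + sqrt(2))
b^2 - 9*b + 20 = (b - 5)*(b - 4)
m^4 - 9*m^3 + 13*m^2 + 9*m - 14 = (m - 7)*(m - 2)*(m - 1)*(m + 1)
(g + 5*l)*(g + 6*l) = g^2 + 11*g*l + 30*l^2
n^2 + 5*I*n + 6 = (n - I)*(n + 6*I)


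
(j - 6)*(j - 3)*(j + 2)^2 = j^4 - 5*j^3 - 14*j^2 + 36*j + 72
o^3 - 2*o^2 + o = o*(o - 1)^2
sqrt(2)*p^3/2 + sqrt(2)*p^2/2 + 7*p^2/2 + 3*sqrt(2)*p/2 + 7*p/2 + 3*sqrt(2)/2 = (p + 1)*(p + 3*sqrt(2))*(sqrt(2)*p/2 + 1/2)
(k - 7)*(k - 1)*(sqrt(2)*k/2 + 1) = sqrt(2)*k^3/2 - 4*sqrt(2)*k^2 + k^2 - 8*k + 7*sqrt(2)*k/2 + 7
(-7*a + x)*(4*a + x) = -28*a^2 - 3*a*x + x^2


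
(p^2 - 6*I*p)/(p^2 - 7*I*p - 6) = p/(p - I)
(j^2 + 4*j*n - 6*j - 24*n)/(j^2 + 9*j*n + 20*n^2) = (j - 6)/(j + 5*n)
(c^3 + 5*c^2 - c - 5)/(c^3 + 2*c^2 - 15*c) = (c^2 - 1)/(c*(c - 3))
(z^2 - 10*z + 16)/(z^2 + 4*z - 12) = (z - 8)/(z + 6)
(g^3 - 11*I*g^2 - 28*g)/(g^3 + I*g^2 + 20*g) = (g - 7*I)/(g + 5*I)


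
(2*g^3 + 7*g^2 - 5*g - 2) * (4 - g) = -2*g^4 + g^3 + 33*g^2 - 18*g - 8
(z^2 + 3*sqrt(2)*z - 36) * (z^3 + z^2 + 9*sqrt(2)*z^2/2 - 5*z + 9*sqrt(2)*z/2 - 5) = z^5 + z^4 + 15*sqrt(2)*z^4/2 - 14*z^3 + 15*sqrt(2)*z^3/2 - 177*sqrt(2)*z^2 - 14*z^2 - 177*sqrt(2)*z + 180*z + 180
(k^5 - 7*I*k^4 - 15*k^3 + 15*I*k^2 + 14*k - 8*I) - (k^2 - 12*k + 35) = k^5 - 7*I*k^4 - 15*k^3 - k^2 + 15*I*k^2 + 26*k - 35 - 8*I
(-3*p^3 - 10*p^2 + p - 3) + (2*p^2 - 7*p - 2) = -3*p^3 - 8*p^2 - 6*p - 5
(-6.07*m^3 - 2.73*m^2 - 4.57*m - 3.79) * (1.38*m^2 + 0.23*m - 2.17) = -8.3766*m^5 - 5.1635*m^4 + 6.2374*m^3 - 0.3572*m^2 + 9.0452*m + 8.2243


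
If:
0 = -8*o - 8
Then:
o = -1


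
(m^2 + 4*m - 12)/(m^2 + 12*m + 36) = (m - 2)/(m + 6)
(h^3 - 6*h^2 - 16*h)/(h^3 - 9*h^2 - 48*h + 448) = h*(h + 2)/(h^2 - h - 56)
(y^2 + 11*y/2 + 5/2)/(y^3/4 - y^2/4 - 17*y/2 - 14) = 2*(2*y^2 + 11*y + 5)/(y^3 - y^2 - 34*y - 56)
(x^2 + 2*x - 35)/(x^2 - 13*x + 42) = (x^2 + 2*x - 35)/(x^2 - 13*x + 42)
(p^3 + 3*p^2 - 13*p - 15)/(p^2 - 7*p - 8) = (p^2 + 2*p - 15)/(p - 8)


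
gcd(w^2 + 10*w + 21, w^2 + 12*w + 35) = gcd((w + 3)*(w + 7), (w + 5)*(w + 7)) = w + 7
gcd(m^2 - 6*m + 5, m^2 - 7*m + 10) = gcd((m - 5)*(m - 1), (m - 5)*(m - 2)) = m - 5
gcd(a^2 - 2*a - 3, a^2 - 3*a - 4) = a + 1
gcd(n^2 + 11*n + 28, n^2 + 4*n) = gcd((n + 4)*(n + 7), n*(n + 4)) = n + 4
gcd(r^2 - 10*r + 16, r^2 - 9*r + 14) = r - 2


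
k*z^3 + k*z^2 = z^2*(k*z + k)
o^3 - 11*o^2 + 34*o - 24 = (o - 6)*(o - 4)*(o - 1)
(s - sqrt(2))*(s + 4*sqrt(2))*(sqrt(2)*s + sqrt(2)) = sqrt(2)*s^3 + sqrt(2)*s^2 + 6*s^2 - 8*sqrt(2)*s + 6*s - 8*sqrt(2)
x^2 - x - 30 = (x - 6)*(x + 5)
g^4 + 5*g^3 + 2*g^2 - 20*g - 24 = (g - 2)*(g + 2)^2*(g + 3)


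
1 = 1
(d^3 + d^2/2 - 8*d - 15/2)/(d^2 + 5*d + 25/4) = 2*(d^2 - 2*d - 3)/(2*d + 5)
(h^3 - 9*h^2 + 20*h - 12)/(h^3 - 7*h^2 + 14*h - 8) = (h - 6)/(h - 4)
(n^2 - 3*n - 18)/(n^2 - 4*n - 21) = (n - 6)/(n - 7)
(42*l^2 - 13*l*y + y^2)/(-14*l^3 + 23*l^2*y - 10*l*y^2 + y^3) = (-6*l + y)/(2*l^2 - 3*l*y + y^2)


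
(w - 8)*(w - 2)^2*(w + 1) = w^4 - 11*w^3 + 24*w^2 + 4*w - 32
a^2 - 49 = (a - 7)*(a + 7)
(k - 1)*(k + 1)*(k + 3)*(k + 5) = k^4 + 8*k^3 + 14*k^2 - 8*k - 15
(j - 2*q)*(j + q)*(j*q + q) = j^3*q - j^2*q^2 + j^2*q - 2*j*q^3 - j*q^2 - 2*q^3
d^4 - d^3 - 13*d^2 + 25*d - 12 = (d - 3)*(d - 1)^2*(d + 4)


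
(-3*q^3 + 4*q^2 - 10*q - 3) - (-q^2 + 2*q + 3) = -3*q^3 + 5*q^2 - 12*q - 6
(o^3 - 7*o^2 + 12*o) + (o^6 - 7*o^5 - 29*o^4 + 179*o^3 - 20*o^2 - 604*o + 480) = o^6 - 7*o^5 - 29*o^4 + 180*o^3 - 27*o^2 - 592*o + 480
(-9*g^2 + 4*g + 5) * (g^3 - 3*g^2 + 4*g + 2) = -9*g^5 + 31*g^4 - 43*g^3 - 17*g^2 + 28*g + 10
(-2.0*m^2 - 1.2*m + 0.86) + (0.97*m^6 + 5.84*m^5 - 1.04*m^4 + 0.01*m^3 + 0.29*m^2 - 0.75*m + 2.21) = 0.97*m^6 + 5.84*m^5 - 1.04*m^4 + 0.01*m^3 - 1.71*m^2 - 1.95*m + 3.07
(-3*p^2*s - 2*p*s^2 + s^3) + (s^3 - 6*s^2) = -3*p^2*s - 2*p*s^2 + 2*s^3 - 6*s^2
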